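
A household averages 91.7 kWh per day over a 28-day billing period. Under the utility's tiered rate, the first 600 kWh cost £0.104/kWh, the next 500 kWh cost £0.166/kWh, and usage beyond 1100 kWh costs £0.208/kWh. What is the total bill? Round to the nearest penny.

Usage = 91.7 kWh/day × 28 days = 2567.6 kWh
First 600 kWh × £0.104 = £62.40
Next 500 kWh × £0.166 = £83.00
Remaining 1467.6 kWh × £0.208 = £305.26
Total = £450.66

£450.66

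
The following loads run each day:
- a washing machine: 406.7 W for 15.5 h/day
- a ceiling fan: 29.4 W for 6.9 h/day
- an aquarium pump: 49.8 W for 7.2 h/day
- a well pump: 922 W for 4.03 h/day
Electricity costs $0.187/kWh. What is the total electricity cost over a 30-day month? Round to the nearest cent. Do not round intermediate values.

washing machine: 406.7 W × 15.5 h × 30 d = 189,115 Wh = 189.1 kWh
ceiling fan: 29.4 W × 6.9 h × 30 d = 6,086 Wh = 6.086 kWh
aquarium pump: 49.8 W × 7.2 h × 30 d = 10,757 Wh = 10.76 kWh
well pump: 922 W × 4.03 h × 30 d = 111,470 Wh = 111.5 kWh
Total energy = 189.1 + 6.086 + 10.76 + 111.5 = 317.4 kWh
Cost = 317.4 kWh × $0.187 = $59.36

$59.36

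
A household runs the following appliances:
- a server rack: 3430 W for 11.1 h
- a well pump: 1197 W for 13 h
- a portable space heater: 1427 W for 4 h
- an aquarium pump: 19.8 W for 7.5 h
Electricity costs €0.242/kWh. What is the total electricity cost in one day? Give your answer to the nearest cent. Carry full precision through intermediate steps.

server rack: 3430 W × 11.1 h = 38,073 Wh = 38.07 kWh
well pump: 1197 W × 13 h = 15,561 Wh = 15.56 kWh
portable space heater: 1427 W × 4 h = 5,708 Wh = 5.708 kWh
aquarium pump: 19.8 W × 7.5 h = 148 Wh = 0.1485 kWh
Total energy = 38.07 + 15.56 + 5.708 + 0.1485 = 59.49 kWh
Cost = 59.49 kWh × €0.242 = €14.40

€14.40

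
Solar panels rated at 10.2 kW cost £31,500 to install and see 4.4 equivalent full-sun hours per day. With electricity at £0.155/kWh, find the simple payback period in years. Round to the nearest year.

Daily generation = 10.2 kW × 4.4 h = 44.88 kWh
Annual generation = 44.88 × 365 = 16381 kWh
Annual savings = 16381 × £0.155 = £2,539.09
Payback = £31,500 / £2,539.09 = 12.4 years

12 years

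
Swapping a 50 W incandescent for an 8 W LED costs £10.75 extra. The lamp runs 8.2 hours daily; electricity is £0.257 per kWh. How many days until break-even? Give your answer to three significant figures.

121 days

Power saved = 50 − 8 = 42 W
Daily energy saved = 42 W × 8.2 h = 344.4 Wh = 0.3444 kWh
Daily savings = 0.3444 × £0.257 = £0.0885
Payback = £10.75 / £0.0885 per day = 121.5 days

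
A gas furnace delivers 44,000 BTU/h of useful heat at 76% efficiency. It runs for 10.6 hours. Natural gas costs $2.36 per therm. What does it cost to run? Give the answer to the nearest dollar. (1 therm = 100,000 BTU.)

Heat delivered = 44,000 BTU/h × 10.6 h = 466,400 BTU
Gas input = 466,400 / 0.76 = 613,684 BTU
= 613,684 / 100,000 = 6.137 therm
Cost = 6.137 × $2.36/therm = $14.48 ≈ $14

$14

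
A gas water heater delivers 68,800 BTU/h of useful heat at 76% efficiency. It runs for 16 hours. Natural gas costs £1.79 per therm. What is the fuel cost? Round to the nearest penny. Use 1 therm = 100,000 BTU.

Heat delivered = 68,800 BTU/h × 16 h = 1,100,800 BTU
Gas input = 1,100,800 / 0.76 = 1,448,421 BTU
= 1,448,421 / 100,000 = 14.48 therm
Cost = 14.48 × £1.79/therm = £25.93

£25.93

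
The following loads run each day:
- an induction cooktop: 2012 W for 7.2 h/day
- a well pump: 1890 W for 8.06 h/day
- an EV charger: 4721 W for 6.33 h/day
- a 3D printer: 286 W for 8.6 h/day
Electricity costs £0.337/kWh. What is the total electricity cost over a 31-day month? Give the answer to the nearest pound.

£648

induction cooktop: 2012 W × 7.2 h × 31 d = 449,078 Wh = 449.1 kWh
well pump: 1890 W × 8.06 h × 31 d = 472,235 Wh = 472.2 kWh
EV charger: 4721 W × 6.33 h × 31 d = 926,402 Wh = 926.4 kWh
3D printer: 286 W × 8.6 h × 31 d = 76,248 Wh = 76.25 kWh
Total energy = 449.1 + 472.2 + 926.4 + 76.25 = 1,924 kWh
Cost = 1,924 kWh × £0.337 = £648.38 ≈ £648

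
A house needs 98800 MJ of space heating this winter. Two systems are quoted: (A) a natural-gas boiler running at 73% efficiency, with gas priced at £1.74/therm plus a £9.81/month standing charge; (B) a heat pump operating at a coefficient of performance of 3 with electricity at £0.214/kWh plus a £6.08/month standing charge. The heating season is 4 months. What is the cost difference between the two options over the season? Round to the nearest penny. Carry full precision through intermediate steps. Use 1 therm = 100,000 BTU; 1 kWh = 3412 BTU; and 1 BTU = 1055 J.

£289.22

Heat load = 98800 MJ = 98,800,000,000 J / 1055 = 93,649,289 BTU
Gas: input = 93,649,289 / 0.73 = 128,286,697 BTU = 1,283 therm → 1,283 × £1.74 = £2,232.19; + 4 × £9.81 standing = £2,271.43
Heat pump: 93,649,289 BTU / 3412 = 27,450 kWh heat; / 3 = 9,149 kWh in → × £0.214 = £1,957.89; + 4 × £6.08 standing = £1,982.21
Difference = |£2,271.43 − £1,982.21| = £289.22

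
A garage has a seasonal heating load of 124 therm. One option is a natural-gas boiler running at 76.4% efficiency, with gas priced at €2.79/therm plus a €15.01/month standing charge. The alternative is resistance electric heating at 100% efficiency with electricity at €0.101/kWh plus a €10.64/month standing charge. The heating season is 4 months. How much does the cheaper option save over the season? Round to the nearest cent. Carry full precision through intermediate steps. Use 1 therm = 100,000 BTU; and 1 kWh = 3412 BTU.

Heat load = 124 therm × 100,000 = 12,400,000 BTU
Gas: input = 12,400,000 / 0.764 = 16,230,366 BTU = 162.3 therm → 162.3 × €2.79 = €452.83; + 4 × €15.01 standing = €512.87
Electric: 12,400,000 BTU / 3412 = 3,634 kWh → × €0.101 = €367.06; + 4 × €10.64 standing = €409.62
Difference = |€512.87 − €409.62| = €103.25

€103.25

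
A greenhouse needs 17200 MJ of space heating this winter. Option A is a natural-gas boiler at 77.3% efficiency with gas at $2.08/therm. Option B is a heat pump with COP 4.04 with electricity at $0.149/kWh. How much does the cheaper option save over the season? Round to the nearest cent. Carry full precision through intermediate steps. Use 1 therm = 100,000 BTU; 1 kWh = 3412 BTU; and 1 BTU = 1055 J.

$262.47

Heat load = 17200 MJ = 17,200,000,000 J / 1055 = 16,303,318 BTU
Gas: input = 16,303,318 / 0.773 = 21,090,967 BTU = 210.9 therm → 210.9 × $2.08 = $438.69
Heat pump: 16,303,318 BTU / 3412 = 4,778 kWh heat; / 4.04 = 1,183 kWh in → × $0.149 = $176.23
Difference = |$438.69 − $176.23| = $262.47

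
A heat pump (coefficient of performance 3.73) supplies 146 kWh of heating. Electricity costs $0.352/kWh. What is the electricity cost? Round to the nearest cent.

$13.78

Electrical input = 146 kWh / 3.73 = 39.14 kWh
Cost = 39.14 × $0.352/kWh = $13.78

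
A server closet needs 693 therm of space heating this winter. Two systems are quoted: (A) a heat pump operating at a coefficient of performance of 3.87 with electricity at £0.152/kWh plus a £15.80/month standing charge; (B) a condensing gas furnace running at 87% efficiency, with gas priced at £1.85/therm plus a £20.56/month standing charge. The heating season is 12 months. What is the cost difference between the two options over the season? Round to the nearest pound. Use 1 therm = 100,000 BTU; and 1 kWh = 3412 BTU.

Heat load = 693 therm × 100,000 = 69,300,000 BTU
Gas: input = 69,300,000 / 0.87 = 79,655,172 BTU = 796.6 therm → 796.6 × £1.85 = £1,473.62; + 12 × £20.56 standing = £1,720.34
Heat pump: 69,300,000 BTU / 3412 = 20,310 kWh heat; / 3.87 = 5,248 kWh in → × £0.152 = £797.73; + 12 × £15.80 standing = £987.33
Difference = |£1,720.34 − £987.33| = £733.01 ≈ £733

£733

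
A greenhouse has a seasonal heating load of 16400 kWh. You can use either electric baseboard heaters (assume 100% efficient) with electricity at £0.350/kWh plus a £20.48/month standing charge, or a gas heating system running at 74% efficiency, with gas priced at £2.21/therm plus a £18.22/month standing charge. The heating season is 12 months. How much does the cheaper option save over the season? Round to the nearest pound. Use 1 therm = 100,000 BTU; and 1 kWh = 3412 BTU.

Heat load = 16400 kWh × 3412 = 55,956,800 BTU
Gas: input = 55,956,800 / 0.74 = 75,617,297 BTU = 756.2 therm → 756.2 × £2.21 = £1,671.14; + 12 × £18.22 standing = £1,889.78
Electric: 55,956,800 BTU / 3412 = 16,400 kWh → × £0.350 = £5,740.00; + 12 × £20.48 standing = £5,985.76
Difference = |£1,889.78 − £5,985.76| = £4,095.98 ≈ £4096

£4096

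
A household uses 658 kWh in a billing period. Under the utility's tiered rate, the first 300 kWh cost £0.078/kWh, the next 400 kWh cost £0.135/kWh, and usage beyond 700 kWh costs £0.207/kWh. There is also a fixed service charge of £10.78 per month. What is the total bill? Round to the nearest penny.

£82.51

First 300 kWh × £0.078 = £23.40
Next 358 kWh × £0.135 = £48.33
Remaining tier: 0 kWh (not reached)
Energy charge = £71.73; + service £10.78 = £82.51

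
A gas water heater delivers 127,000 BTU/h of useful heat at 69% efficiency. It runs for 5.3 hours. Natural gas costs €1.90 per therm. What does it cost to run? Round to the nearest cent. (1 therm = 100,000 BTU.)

Heat delivered = 127,000 BTU/h × 5.3 h = 673,100 BTU
Gas input = 673,100 / 0.69 = 975,507 BTU
= 975,507 / 100,000 = 9.755 therm
Cost = 9.755 × €1.90/therm = €18.53

€18.53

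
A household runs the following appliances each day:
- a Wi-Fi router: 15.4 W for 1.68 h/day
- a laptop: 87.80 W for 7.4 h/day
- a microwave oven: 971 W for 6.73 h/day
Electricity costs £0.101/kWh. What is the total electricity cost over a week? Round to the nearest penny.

Wi-Fi router: 15.4 W × 1.68 h × 7 d = 181 Wh = 0.1811 kWh
laptop: 87.80 W × 7.4 h × 7 d = 4,548 Wh = 4.548 kWh
microwave oven: 971 W × 6.73 h × 7 d = 45,744 Wh = 45.74 kWh
Total energy = 0.1811 + 4.548 + 45.74 = 50.47 kWh
Cost = 50.47 kWh × £0.101 = £5.10

£5.10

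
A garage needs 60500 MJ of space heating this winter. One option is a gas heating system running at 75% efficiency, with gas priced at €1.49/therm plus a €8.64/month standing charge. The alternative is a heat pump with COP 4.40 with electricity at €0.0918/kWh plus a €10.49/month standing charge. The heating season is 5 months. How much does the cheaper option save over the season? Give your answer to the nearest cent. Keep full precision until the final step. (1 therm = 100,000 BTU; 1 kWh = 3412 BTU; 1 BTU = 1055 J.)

Heat load = 60500 MJ = 60,500,000,000 J / 1055 = 57,345,972 BTU
Gas: input = 57,345,972 / 0.75 = 76,461,295 BTU = 764.6 therm → 764.6 × €1.49 = €1,139.27; + 5 × €8.64 standing = €1,182.47
Heat pump: 57,345,972 BTU / 3412 = 16,810 kWh heat; / 4.40 = 3,820 kWh in → × €0.0918 = €350.66; + 5 × €10.49 standing = €403.11
Difference = |€1,182.47 − €403.11| = €779.37

€779.37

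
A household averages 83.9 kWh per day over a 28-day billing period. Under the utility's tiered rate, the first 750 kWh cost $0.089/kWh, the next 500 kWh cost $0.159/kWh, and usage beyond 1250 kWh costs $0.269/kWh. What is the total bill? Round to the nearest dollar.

$442

Usage = 83.9 kWh/day × 28 days = 2349.2 kWh
First 750 kWh × $0.089 = $66.75
Next 500 kWh × $0.159 = $79.50
Remaining 1099.2 kWh × $0.269 = $295.68
Total = $441.93 ≈ $442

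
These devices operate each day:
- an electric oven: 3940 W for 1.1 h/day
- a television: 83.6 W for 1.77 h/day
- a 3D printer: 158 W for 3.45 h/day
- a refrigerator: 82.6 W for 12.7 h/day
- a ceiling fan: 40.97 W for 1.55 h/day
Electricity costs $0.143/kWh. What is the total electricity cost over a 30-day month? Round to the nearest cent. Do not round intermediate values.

electric oven: 3940 W × 1.1 h × 30 d = 130,020 Wh = 130 kWh
television: 83.6 W × 1.77 h × 30 d = 4,439 Wh = 4.439 kWh
3D printer: 158 W × 3.45 h × 30 d = 16,353 Wh = 16.35 kWh
refrigerator: 82.6 W × 12.7 h × 30 d = 31,471 Wh = 31.47 kWh
ceiling fan: 40.97 W × 1.55 h × 30 d = 1,905 Wh = 1.905 kWh
Total energy = 130 + 4.439 + 16.35 + 31.47 + 1.905 = 184.2 kWh
Cost = 184.2 kWh × $0.143 = $26.34

$26.34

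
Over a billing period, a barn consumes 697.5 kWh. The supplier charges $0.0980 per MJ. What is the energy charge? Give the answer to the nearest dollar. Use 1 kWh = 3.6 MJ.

$246

697.5 kWh × (3.6 MJ/kWh) = 2,511 MJ
Cost = 2,511 MJ × $0.0980/MJ = $246.08 ≈ $246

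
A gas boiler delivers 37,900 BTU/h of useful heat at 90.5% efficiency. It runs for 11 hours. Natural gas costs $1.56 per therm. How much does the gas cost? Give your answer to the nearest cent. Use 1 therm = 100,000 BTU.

Heat delivered = 37,900 BTU/h × 11 h = 416,900 BTU
Gas input = 416,900 / 0.905 = 460,663 BTU
= 460,663 / 100,000 = 4.607 therm
Cost = 4.607 × $1.56/therm = $7.19

$7.19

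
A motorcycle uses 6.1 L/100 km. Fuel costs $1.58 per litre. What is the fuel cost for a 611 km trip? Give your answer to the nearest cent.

Fuel = 6.1 L/100 km × 611 km / 100 = 37.27 L
Cost = 37.27 L × $1.58/L = $58.89

$58.89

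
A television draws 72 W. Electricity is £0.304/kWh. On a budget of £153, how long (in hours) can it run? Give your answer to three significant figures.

6990 h

Energy budget = £153 / £0.304 per kWh = 503.3 kWh = 503,289 Wh
Runtime = 503,289 Wh / 72 W = 6,990 h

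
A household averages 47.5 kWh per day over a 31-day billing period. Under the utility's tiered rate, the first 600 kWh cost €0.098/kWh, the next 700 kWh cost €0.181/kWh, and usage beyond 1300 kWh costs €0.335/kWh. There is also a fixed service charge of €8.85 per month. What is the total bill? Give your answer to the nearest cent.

Usage = 47.5 kWh/day × 31 days = 1472.5 kWh
First 600 kWh × €0.098 = €58.80
Next 700 kWh × €0.181 = €126.70
Remaining 172.5 kWh × €0.335 = €57.79
Energy charge = €243.29; + service €8.85 = €252.14

€252.14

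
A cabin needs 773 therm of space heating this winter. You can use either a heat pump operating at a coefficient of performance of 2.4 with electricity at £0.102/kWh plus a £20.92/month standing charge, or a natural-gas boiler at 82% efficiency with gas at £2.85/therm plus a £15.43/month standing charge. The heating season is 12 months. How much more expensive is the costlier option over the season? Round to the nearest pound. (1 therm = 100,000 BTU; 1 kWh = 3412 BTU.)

£1658

Heat load = 773 therm × 100,000 = 77,300,000 BTU
Gas: input = 77,300,000 / 0.82 = 94,268,293 BTU = 942.7 therm → 942.7 × £2.85 = £2,686.65; + 12 × £15.43 standing = £2,871.81
Heat pump: 77,300,000 BTU / 3412 = 22,660 kWh heat; / 2.4 = 9,440 kWh in → × £0.102 = £962.85; + 12 × £20.92 standing = £1,213.89
Difference = |£2,871.81 − £1,213.89| = £1,657.91 ≈ £1658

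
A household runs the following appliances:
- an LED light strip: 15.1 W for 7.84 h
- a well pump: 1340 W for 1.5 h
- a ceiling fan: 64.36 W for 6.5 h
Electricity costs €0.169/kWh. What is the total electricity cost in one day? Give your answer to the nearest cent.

€0.43

LED light strip: 15.1 W × 7.84 h = 118 Wh = 0.1184 kWh
well pump: 1340 W × 1.5 h = 2,010 Wh = 2.01 kWh
ceiling fan: 64.36 W × 6.5 h = 418 Wh = 0.4183 kWh
Total energy = 0.1184 + 2.01 + 0.4183 = 2.547 kWh
Cost = 2.547 kWh × €0.169 = €0.43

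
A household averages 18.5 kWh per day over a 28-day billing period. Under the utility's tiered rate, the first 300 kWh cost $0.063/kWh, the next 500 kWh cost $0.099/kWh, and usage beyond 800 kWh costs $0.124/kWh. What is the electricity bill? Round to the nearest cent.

$40.48

Usage = 18.5 kWh/day × 28 days = 518 kWh
First 300 kWh × $0.063 = $18.90
Next 218 kWh × $0.099 = $21.58
Remaining tier: 0 kWh (not reached)
Total = $40.48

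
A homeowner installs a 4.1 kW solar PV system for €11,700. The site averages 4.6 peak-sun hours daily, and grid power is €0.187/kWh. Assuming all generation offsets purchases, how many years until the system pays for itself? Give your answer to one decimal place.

9.1 years

Daily generation = 4.1 kW × 4.6 h = 18.86 kWh
Annual generation = 18.86 × 365 = 6883.9 kWh
Annual savings = 6883.9 × €0.187 = €1,287.29
Payback = €11,700 / €1,287.29 = 9.09 years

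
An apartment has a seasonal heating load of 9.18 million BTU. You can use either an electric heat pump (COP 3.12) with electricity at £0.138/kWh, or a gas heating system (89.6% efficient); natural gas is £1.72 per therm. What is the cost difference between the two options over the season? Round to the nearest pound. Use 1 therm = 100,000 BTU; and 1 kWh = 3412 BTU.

Heat load = 9.18 × 10⁶ BTU = 9,180,000 BTU
Gas: input = 9,180,000 / 0.896 = 10,245,536 BTU = 102.5 therm → 102.5 × £1.72 = £176.22
Heat pump: 9,180,000 BTU / 3412 = 2,691 kWh heat; / 3.12 = 862.3 kWh in → × £0.138 = £119.00
Difference = |£176.22 − £119.00| = £57.22 ≈ £57

£57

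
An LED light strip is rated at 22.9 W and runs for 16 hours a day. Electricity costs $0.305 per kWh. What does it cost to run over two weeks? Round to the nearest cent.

$1.56

Energy = 22.9 W × 16 h/day × 14 days = 5,130 Wh = 5.13 kWh
Cost = 5.13 kWh × $0.305/kWh = $1.56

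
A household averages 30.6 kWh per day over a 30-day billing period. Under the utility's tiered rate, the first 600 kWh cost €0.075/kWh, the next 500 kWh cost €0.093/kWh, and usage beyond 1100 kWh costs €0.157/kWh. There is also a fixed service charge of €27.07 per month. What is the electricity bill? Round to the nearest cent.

Usage = 30.6 kWh/day × 30 days = 918 kWh
First 600 kWh × €0.075 = €45.00
Next 318 kWh × €0.093 = €29.57
Remaining tier: 0 kWh (not reached)
Energy charge = €74.57; + service €27.07 = €101.64

€101.64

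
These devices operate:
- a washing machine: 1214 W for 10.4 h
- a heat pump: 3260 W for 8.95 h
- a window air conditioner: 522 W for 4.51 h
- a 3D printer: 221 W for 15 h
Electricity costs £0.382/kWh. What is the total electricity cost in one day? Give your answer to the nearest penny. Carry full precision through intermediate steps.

£18.13

washing machine: 1214 W × 10.4 h = 12,626 Wh = 12.63 kWh
heat pump: 3260 W × 8.95 h = 29,177 Wh = 29.18 kWh
window air conditioner: 522 W × 4.51 h = 2,354 Wh = 2.354 kWh
3D printer: 221 W × 15 h = 3,315 Wh = 3.315 kWh
Total energy = 12.63 + 29.18 + 2.354 + 3.315 = 47.47 kWh
Cost = 47.47 kWh × £0.382 = £18.13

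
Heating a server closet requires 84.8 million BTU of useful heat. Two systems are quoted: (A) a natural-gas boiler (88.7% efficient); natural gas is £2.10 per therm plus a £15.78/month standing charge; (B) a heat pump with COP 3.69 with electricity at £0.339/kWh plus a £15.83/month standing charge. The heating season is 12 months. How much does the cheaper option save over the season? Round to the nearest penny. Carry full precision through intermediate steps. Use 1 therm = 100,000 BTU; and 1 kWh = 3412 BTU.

Heat load = 84.8 × 10⁶ BTU = 84,800,000 BTU
Gas: input = 84,800,000 / 0.887 = 95,603,157 BTU = 956 therm → 956 × £2.10 = £2,007.67; + 12 × £15.78 standing = £2,197.03
Heat pump: 84,800,000 BTU / 3412 = 24,850 kWh heat; / 3.69 = 6,735 kWh in → × £0.339 = £2,283.29; + 12 × £15.83 standing = £2,473.25
Difference = |£2,197.03 − £2,473.25| = £276.22

£276.22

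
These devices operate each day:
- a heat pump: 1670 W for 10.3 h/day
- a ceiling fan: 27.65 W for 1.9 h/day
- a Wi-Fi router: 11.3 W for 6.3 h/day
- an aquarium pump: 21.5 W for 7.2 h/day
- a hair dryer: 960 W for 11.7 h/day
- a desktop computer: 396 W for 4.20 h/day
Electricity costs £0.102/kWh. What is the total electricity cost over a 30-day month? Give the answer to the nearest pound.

£93

heat pump: 1670 W × 10.3 h × 30 d = 516,030 Wh = 516 kWh
ceiling fan: 27.65 W × 1.9 h × 30 d = 1,576 Wh = 1.576 kWh
Wi-Fi router: 11.3 W × 6.3 h × 30 d = 2,136 Wh = 2.136 kWh
aquarium pump: 21.5 W × 7.2 h × 30 d = 4,644 Wh = 4.644 kWh
hair dryer: 960 W × 11.7 h × 30 d = 336,960 Wh = 337 kWh
desktop computer: 396 W × 4.20 h × 30 d = 49,896 Wh = 49.9 kWh
Total energy = 516 + 1.576 + 2.136 + 4.644 + 337 + 49.9 = 911.2 kWh
Cost = 911.2 kWh × £0.102 = £92.95 ≈ £93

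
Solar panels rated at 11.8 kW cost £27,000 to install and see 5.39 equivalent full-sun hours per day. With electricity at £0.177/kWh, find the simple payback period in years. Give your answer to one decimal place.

6.6 years

Daily generation = 11.8 kW × 5.39 h = 63.6 kWh
Annual generation = 63.6 × 365 = 23215 kWh
Annual savings = 23215 × £0.177 = £4,109.01
Payback = £27,000 / £4,109.01 = 6.57 years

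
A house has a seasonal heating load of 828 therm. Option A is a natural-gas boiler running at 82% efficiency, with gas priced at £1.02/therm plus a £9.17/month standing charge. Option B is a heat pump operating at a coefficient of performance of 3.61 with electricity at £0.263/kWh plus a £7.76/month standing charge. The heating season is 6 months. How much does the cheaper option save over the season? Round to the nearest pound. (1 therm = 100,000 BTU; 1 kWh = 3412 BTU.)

Heat load = 828 therm × 100,000 = 82,800,000 BTU
Gas: input = 82,800,000 / 0.82 = 100,975,610 BTU = 1,010 therm → 1,010 × £1.02 = £1,029.95; + 6 × £9.17 standing = £1,084.97
Heat pump: 82,800,000 BTU / 3412 = 24,270 kWh heat; / 3.61 = 6,722 kWh in → × £0.263 = £1,767.95; + 6 × £7.76 standing = £1,814.51
Difference = |£1,084.97 − £1,814.51| = £729.54 ≈ £730

£730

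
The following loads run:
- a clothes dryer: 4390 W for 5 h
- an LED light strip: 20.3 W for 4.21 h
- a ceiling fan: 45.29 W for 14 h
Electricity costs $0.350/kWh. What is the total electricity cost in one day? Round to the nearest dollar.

$8

clothes dryer: 4390 W × 5 h = 21,950 Wh = 21.95 kWh
LED light strip: 20.3 W × 4.21 h = 85 Wh = 0.08546 kWh
ceiling fan: 45.29 W × 14 h = 634 Wh = 0.6341 kWh
Total energy = 21.95 + 0.08546 + 0.6341 = 22.67 kWh
Cost = 22.67 kWh × $0.350 = $7.93 ≈ $8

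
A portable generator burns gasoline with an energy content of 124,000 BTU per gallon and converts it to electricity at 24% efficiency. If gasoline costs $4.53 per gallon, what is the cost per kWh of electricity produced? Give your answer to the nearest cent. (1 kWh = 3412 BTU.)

$0.52

Electrical output per gallon = 124,000 BTU × 0.24 / 3412 BTU/kWh = 8.722 kWh
Cost per kWh = $4.53 / 8.722 kWh = $0.519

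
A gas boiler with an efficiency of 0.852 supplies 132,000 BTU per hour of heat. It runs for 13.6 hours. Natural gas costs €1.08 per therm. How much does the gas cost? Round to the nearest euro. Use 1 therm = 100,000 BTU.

€23

Heat delivered = 132,000 BTU/h × 13.6 h = 1,795,200 BTU
Gas input = 1,795,200 / 0.852 = 2,107,042 BTU
= 2,107,042 / 100,000 = 21.07 therm
Cost = 21.07 × €1.08/therm = €22.76 ≈ €23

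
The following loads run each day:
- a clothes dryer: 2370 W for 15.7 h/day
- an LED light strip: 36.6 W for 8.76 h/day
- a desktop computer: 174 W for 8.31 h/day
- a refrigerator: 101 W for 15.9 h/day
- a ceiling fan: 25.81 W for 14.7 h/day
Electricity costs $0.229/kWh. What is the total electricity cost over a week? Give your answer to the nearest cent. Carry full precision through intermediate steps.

clothes dryer: 2370 W × 15.7 h × 7 d = 260,463 Wh = 260.5 kWh
LED light strip: 36.6 W × 8.76 h × 7 d = 2,244 Wh = 2.244 kWh
desktop computer: 174 W × 8.31 h × 7 d = 10,122 Wh = 10.12 kWh
refrigerator: 101 W × 15.9 h × 7 d = 11,241 Wh = 11.24 kWh
ceiling fan: 25.81 W × 14.7 h × 7 d = 2,656 Wh = 2.656 kWh
Total energy = 260.5 + 2.244 + 10.12 + 11.24 + 2.656 = 286.7 kWh
Cost = 286.7 kWh × $0.229 = $65.66

$65.66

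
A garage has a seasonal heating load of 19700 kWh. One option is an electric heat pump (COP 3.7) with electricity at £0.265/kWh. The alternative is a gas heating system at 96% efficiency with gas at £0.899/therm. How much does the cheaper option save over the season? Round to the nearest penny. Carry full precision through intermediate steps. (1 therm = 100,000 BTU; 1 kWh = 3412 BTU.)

Heat load = 19700 kWh × 3412 = 67,216,400 BTU
Gas: input = 67,216,400 / 0.96 = 70,017,083 BTU = 700.2 therm → 700.2 × £0.899 = £629.45
Heat pump: 67,216,400 BTU / 3412 = 19,700 kWh heat; / 3.7 = 5,324 kWh in → × £0.265 = £1,410.95
Difference = |£629.45 − £1,410.95| = £781.49

£781.49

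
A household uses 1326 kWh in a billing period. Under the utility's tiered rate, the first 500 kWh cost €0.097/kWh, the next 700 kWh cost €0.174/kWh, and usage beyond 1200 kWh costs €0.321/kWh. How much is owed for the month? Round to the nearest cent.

First 500 kWh × €0.097 = €48.50
Next 700 kWh × €0.174 = €121.80
Remaining 126 kWh × €0.321 = €40.45
Total = €210.75

€210.75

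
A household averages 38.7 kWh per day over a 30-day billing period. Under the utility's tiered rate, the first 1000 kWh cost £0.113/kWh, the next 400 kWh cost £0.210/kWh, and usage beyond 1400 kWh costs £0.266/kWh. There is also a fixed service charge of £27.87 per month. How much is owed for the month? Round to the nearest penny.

£174.68

Usage = 38.7 kWh/day × 30 days = 1161 kWh
First 1000 kWh × £0.113 = £113.00
Next 161 kWh × £0.210 = £33.81
Remaining tier: 0 kWh (not reached)
Energy charge = £146.81; + service £27.87 = £174.68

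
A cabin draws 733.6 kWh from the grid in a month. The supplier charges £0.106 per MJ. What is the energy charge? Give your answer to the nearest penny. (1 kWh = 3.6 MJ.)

733.6 kWh × (3.6 MJ/kWh) = 2,641 MJ
Cost = 2,641 MJ × £0.106/MJ = £279.94

£279.94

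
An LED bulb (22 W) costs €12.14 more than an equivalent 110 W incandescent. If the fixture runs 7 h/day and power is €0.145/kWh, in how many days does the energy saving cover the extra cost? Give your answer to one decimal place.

135.9 days

Power saved = 110 − 22 = 88 W
Daily energy saved = 88 W × 7 h = 616 Wh = 0.616 kWh
Daily savings = 0.616 × €0.145 = €0.0893
Payback = €12.14 / €0.0893 per day = 135.9 days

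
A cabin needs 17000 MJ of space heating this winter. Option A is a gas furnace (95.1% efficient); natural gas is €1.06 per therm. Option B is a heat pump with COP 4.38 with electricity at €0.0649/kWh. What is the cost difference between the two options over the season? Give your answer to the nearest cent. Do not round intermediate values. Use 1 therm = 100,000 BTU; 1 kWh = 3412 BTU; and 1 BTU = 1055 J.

Heat load = 17000 MJ = 17,000,000,000 J / 1055 = 16,113,744 BTU
Gas: input = 16,113,744 / 0.951 = 16,944,000 BTU = 169.4 therm → 169.4 × €1.06 = €179.61
Heat pump: 16,113,744 BTU / 3412 = 4,723 kWh heat; / 4.38 = 1,078 kWh in → × €0.0649 = €69.98
Difference = |€179.61 − €69.98| = €109.63

€109.63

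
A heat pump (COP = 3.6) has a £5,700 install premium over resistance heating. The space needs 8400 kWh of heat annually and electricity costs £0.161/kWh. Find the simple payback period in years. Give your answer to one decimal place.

Resistance: 8400 kWh × £0.161 = £1,352.40/yr
Heat pump: 8400 / 3.6 = 2333 kWh in → × £0.161 = £375.67/yr
Annual savings = £976.73
Payback = £5,700 / £976.73 = 5.84 years

5.8 years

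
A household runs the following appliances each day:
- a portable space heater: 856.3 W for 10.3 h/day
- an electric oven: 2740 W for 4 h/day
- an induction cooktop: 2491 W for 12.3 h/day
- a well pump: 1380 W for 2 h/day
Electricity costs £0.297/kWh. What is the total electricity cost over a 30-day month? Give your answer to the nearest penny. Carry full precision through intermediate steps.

£473.83

portable space heater: 856.3 W × 10.3 h × 30 d = 264,597 Wh = 264.6 kWh
electric oven: 2740 W × 4 h × 30 d = 328,800 Wh = 328.8 kWh
induction cooktop: 2491 W × 12.3 h × 30 d = 919,179 Wh = 919.2 kWh
well pump: 1380 W × 2 h × 30 d = 82,800 Wh = 82.8 kWh
Total energy = 264.6 + 328.8 + 919.2 + 82.8 = 1,595 kWh
Cost = 1,595 kWh × £0.297 = £473.83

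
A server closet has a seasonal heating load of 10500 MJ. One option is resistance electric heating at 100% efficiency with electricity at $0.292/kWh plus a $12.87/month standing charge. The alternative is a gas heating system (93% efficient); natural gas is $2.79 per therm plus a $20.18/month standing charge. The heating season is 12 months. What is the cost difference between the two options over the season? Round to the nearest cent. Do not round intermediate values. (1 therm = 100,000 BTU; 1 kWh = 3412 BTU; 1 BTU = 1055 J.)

$465.45

Heat load = 10500 MJ = 10,500,000,000 J / 1055 = 9,952,607 BTU
Gas: input = 9,952,607 / 0.93 = 10,701,728 BTU = 107 therm → 107 × $2.79 = $298.58; + 12 × $20.18 standing = $540.74
Electric: 9,952,607 BTU / 3412 = 2,917 kWh → × $0.292 = $851.75; + 12 × $12.87 standing = $1,006.19
Difference = |$540.74 − $1,006.19| = $465.45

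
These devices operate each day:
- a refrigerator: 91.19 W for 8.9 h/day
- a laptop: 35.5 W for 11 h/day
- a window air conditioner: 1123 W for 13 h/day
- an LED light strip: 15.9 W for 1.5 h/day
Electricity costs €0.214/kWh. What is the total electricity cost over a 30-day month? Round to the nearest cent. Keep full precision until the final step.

€101.60

refrigerator: 91.19 W × 8.9 h × 30 d = 24,348 Wh = 24.35 kWh
laptop: 35.5 W × 11 h × 30 d = 11,715 Wh = 11.71 kWh
window air conditioner: 1123 W × 13 h × 30 d = 437,970 Wh = 438 kWh
LED light strip: 15.9 W × 1.5 h × 30 d = 716 Wh = 0.7155 kWh
Total energy = 24.35 + 11.71 + 438 + 0.7155 = 474.7 kWh
Cost = 474.7 kWh × €0.214 = €101.60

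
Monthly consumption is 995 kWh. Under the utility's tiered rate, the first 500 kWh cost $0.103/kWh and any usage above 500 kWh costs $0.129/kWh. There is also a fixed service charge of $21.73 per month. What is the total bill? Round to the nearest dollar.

$137

First 500 kWh × $0.103 = $51.50
Remaining 495 kWh × $0.129 = $63.86
Energy charge = $115.36; + service $21.73 = $137.09 ≈ $137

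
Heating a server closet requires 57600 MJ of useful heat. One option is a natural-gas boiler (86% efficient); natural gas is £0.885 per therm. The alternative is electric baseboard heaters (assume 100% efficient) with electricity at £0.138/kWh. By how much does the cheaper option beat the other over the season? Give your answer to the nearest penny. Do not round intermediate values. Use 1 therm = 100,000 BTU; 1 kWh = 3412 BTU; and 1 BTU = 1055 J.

£1646.37

Heat load = 57600 MJ = 57,600,000,000 J / 1055 = 54,597,156 BTU
Gas: input = 54,597,156 / 0.86 = 63,485,066 BTU = 634.9 therm → 634.9 × £0.885 = £561.84
Electric: 54,597,156 BTU / 3412 = 16,000 kWh → × £0.138 = £2,208.21
Difference = |£561.84 − £2,208.21| = £1,646.37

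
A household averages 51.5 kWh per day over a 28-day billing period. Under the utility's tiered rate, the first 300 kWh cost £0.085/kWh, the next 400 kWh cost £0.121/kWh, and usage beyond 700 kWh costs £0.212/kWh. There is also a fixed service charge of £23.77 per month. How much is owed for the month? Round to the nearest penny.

£254.97

Usage = 51.5 kWh/day × 28 days = 1442 kWh
First 300 kWh × £0.085 = £25.50
Next 400 kWh × £0.121 = £48.40
Remaining 742 kWh × £0.212 = £157.30
Energy charge = £231.20; + service £23.77 = £254.97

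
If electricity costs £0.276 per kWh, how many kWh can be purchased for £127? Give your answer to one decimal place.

£127 / £0.276 per kWh = 460.1 kWh

460.1 kWh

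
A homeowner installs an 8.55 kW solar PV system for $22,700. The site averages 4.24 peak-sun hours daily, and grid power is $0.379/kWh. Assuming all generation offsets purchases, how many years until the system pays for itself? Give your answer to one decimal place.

Daily generation = 8.55 kW × 4.24 h = 36.25 kWh
Annual generation = 36.25 × 365 = 13232 kWh
Annual savings = 13232 × $0.379 = $5,014.92
Payback = $22,700 / $5,014.92 = 4.53 years

4.5 years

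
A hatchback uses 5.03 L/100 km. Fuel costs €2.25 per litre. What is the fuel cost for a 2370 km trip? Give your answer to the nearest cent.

€268.22

Fuel = 5.03 L/100 km × 2370 km / 100 = 119.2 L
Cost = 119.2 L × €2.25/L = €268.22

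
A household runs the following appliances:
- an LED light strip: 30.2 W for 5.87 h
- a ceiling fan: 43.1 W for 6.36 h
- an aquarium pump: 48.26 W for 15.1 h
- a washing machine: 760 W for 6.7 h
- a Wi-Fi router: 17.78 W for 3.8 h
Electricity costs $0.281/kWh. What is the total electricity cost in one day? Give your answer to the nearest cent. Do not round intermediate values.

$1.78

LED light strip: 30.2 W × 5.87 h = 177 Wh = 0.1773 kWh
ceiling fan: 43.1 W × 6.36 h = 274 Wh = 0.2741 kWh
aquarium pump: 48.26 W × 15.1 h = 729 Wh = 0.7287 kWh
washing machine: 760 W × 6.7 h = 5,092 Wh = 5.092 kWh
Wi-Fi router: 17.78 W × 3.8 h = 68 Wh = 0.06756 kWh
Total energy = 0.1773 + 0.2741 + 0.7287 + 5.092 + 0.06756 = 6.34 kWh
Cost = 6.34 kWh × $0.281 = $1.78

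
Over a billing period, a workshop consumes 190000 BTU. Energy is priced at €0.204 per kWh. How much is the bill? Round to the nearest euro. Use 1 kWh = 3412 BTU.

€11

190000 BTU × (0.00029308 kWh/BTU) = 55.69 kWh
Cost = 55.69 kWh × €0.204/kWh = €11.36 ≈ €11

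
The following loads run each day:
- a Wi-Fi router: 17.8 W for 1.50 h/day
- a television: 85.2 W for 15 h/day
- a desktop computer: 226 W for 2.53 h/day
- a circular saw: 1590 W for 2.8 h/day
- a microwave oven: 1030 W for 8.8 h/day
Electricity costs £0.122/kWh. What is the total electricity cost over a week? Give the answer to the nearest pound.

Wi-Fi router: 17.8 W × 1.50 h × 7 d = 187 Wh = 0.1869 kWh
television: 85.2 W × 15 h × 7 d = 8,946 Wh = 8.946 kWh
desktop computer: 226 W × 2.53 h × 7 d = 4,002 Wh = 4.002 kWh
circular saw: 1590 W × 2.8 h × 7 d = 31,164 Wh = 31.16 kWh
microwave oven: 1030 W × 8.8 h × 7 d = 63,448 Wh = 63.45 kWh
Total energy = 0.1869 + 8.946 + 4.002 + 31.16 + 63.45 = 107.7 kWh
Cost = 107.7 kWh × £0.122 = £13.15 ≈ £13

£13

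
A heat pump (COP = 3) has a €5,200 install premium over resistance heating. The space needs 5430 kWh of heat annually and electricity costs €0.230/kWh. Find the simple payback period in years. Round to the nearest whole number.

Resistance: 5430 kWh × €0.230 = €1,248.90/yr
Heat pump: 5430 / 3 = 1810 kWh in → × €0.230 = €416.30/yr
Annual savings = €832.60
Payback = €5,200 / €832.60 = 6.25 years

6 years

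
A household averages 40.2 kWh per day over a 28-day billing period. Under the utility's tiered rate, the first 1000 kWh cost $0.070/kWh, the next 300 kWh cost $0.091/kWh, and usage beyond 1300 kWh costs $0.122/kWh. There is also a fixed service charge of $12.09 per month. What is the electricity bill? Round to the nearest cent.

$93.52

Usage = 40.2 kWh/day × 28 days = 1125.6 kWh
First 1000 kWh × $0.070 = $70.00
Next 125.6 kWh × $0.091 = $11.43
Remaining tier: 0 kWh (not reached)
Energy charge = $81.43; + service $12.09 = $93.52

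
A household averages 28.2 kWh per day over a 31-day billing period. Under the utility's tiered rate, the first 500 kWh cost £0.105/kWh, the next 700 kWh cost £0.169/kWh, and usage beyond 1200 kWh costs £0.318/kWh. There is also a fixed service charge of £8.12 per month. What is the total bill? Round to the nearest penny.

Usage = 28.2 kWh/day × 31 days = 874.2 kWh
First 500 kWh × £0.105 = £52.50
Next 374.2 kWh × £0.169 = £63.24
Remaining tier: 0 kWh (not reached)
Energy charge = £115.74; + service £8.12 = £123.86

£123.86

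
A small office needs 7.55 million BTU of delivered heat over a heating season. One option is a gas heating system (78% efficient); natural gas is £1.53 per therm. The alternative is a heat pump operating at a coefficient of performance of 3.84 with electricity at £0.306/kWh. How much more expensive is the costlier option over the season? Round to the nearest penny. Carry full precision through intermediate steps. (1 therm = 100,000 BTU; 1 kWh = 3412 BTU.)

Heat load = 7.55 × 10⁶ BTU = 7,550,000 BTU
Gas: input = 7,550,000 / 0.78 = 9,679,487 BTU = 96.79 therm → 96.79 × £1.53 = £148.10
Heat pump: 7,550,000 BTU / 3412 = 2,213 kWh heat; / 3.84 = 576.2 kWh in → × £0.306 = £176.33
Difference = |£148.10 − £176.33| = £28.23

£28.23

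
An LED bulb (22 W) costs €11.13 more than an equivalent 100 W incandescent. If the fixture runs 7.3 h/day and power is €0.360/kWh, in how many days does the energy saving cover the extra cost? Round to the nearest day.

Power saved = 100 − 22 = 78 W
Daily energy saved = 78 W × 7.3 h = 569.4 Wh = 0.5694 kWh
Daily savings = 0.5694 × €0.360 = €0.2050
Payback = €11.13 / €0.2050 per day = 54.3 days

54 days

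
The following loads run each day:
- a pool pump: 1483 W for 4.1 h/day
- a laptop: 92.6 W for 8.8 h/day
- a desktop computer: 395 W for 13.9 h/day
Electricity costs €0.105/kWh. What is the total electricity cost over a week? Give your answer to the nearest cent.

€9.10

pool pump: 1483 W × 4.1 h × 7 d = 42,562 Wh = 42.56 kWh
laptop: 92.6 W × 8.8 h × 7 d = 5,704 Wh = 5.704 kWh
desktop computer: 395 W × 13.9 h × 7 d = 38,434 Wh = 38.43 kWh
Total energy = 42.56 + 5.704 + 38.43 = 86.7 kWh
Cost = 86.7 kWh × €0.105 = €9.10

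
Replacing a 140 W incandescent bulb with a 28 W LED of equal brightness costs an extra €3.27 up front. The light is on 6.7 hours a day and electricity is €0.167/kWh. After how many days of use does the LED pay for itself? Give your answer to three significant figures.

26.1 days

Power saved = 140 − 28 = 112 W
Daily energy saved = 112 W × 6.7 h = 750.4 Wh = 0.7504 kWh
Daily savings = 0.7504 × €0.167 = €0.1253
Payback = €3.27 / €0.1253 per day = 26.09 days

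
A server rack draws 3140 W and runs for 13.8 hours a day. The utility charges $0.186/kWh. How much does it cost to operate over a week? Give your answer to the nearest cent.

$56.42

Energy = 3140 W × 13.8 h/day × 7 days = 303,324 Wh = 303.3 kWh
Cost = 303.3 kWh × $0.186/kWh = $56.42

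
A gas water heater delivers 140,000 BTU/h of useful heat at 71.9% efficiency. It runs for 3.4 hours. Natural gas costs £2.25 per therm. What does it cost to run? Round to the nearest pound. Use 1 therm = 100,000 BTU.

Heat delivered = 140,000 BTU/h × 3.4 h = 476,000 BTU
Gas input = 476,000 / 0.719 = 662,031 BTU
= 662,031 / 100,000 = 6.62 therm
Cost = 6.62 × £2.25/therm = £14.90 ≈ £15

£15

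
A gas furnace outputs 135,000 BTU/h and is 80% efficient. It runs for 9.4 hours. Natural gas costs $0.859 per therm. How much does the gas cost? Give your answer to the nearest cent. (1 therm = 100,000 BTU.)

Heat delivered = 135,000 BTU/h × 9.4 h = 1,269,000 BTU
Gas input = 1,269,000 / 0.80 = 1,586,250 BTU
= 1,586,250 / 100,000 = 15.86 therm
Cost = 15.86 × $0.859/therm = $13.63

$13.63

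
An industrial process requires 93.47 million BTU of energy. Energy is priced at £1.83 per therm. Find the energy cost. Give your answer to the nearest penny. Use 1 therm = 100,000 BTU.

93.47 million BTU × (10 therm/million BTU) = 934.7 therm
Cost = 934.7 therm × £1.83/therm = £1,710.50

£1710.50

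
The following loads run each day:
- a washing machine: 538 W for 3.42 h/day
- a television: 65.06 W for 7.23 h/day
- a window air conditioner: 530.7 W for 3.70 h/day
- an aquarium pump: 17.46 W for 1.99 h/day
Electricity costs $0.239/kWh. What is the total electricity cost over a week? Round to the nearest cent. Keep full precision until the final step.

$7.21

washing machine: 538 W × 3.42 h × 7 d = 12,880 Wh = 12.88 kWh
television: 65.06 W × 7.23 h × 7 d = 3,293 Wh = 3.293 kWh
window air conditioner: 530.7 W × 3.70 h × 7 d = 13,745 Wh = 13.75 kWh
aquarium pump: 17.46 W × 1.99 h × 7 d = 243 Wh = 0.2432 kWh
Total energy = 12.88 + 3.293 + 13.75 + 0.2432 = 30.16 kWh
Cost = 30.16 kWh × $0.239 = $7.21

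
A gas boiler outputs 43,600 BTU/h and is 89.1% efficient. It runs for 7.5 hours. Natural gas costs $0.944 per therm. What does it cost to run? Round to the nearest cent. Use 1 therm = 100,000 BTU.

$3.46

Heat delivered = 43,600 BTU/h × 7.5 h = 327,000 BTU
Gas input = 327,000 / 0.891 = 367,003 BTU
= 367,003 / 100,000 = 3.67 therm
Cost = 3.67 × $0.944/therm = $3.46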